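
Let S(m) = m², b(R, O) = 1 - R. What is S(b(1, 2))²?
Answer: 0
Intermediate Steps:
S(b(1, 2))² = ((1 - 1*1)²)² = ((1 - 1)²)² = (0²)² = 0² = 0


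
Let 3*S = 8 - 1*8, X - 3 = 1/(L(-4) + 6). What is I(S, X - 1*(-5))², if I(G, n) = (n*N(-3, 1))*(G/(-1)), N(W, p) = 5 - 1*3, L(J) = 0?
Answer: 0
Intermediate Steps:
X = 19/6 (X = 3 + 1/(0 + 6) = 3 + 1/6 = 3 + ⅙ = 19/6 ≈ 3.1667)
N(W, p) = 2 (N(W, p) = 5 - 3 = 2)
S = 0 (S = (8 - 1*8)/3 = (8 - 8)/3 = (⅓)*0 = 0)
I(G, n) = -2*G*n (I(G, n) = (n*2)*(G/(-1)) = (2*n)*(G*(-1)) = (2*n)*(-G) = -2*G*n)
I(S, X - 1*(-5))² = (-2*0*(19/6 - 1*(-5)))² = (-2*0*(19/6 + 5))² = (-2*0*49/6)² = 0² = 0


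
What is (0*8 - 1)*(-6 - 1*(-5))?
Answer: 1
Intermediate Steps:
(0*8 - 1)*(-6 - 1*(-5)) = (0 - 1)*(-6 + 5) = -1*(-1) = 1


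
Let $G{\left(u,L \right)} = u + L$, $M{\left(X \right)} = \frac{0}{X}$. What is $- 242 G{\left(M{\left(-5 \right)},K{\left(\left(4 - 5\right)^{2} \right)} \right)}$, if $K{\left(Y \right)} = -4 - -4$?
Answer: $0$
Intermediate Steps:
$K{\left(Y \right)} = 0$ ($K{\left(Y \right)} = -4 + 4 = 0$)
$M{\left(X \right)} = 0$
$G{\left(u,L \right)} = L + u$
$- 242 G{\left(M{\left(-5 \right)},K{\left(\left(4 - 5\right)^{2} \right)} \right)} = - 242 \left(0 + 0\right) = \left(-242\right) 0 = 0$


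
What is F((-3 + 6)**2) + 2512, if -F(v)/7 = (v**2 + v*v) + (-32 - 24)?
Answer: 1770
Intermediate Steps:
F(v) = 392 - 14*v**2 (F(v) = -7*((v**2 + v*v) + (-32 - 24)) = -7*((v**2 + v**2) - 56) = -7*(2*v**2 - 56) = -7*(-56 + 2*v**2) = 392 - 14*v**2)
F((-3 + 6)**2) + 2512 = (392 - 14*(-3 + 6)**4) + 2512 = (392 - 14*(3**2)**2) + 2512 = (392 - 14*9**2) + 2512 = (392 - 14*81) + 2512 = (392 - 1134) + 2512 = -742 + 2512 = 1770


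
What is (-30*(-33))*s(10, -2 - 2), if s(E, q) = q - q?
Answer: 0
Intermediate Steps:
s(E, q) = 0
(-30*(-33))*s(10, -2 - 2) = -30*(-33)*0 = 990*0 = 0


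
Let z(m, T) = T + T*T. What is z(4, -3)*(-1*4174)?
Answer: -25044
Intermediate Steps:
z(m, T) = T + T**2
z(4, -3)*(-1*4174) = (-3*(1 - 3))*(-1*4174) = -3*(-2)*(-4174) = 6*(-4174) = -25044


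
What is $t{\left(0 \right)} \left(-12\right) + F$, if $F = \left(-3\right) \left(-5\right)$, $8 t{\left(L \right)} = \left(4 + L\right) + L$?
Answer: $9$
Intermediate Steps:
$t{\left(L \right)} = \frac{1}{2} + \frac{L}{4}$ ($t{\left(L \right)} = \frac{\left(4 + L\right) + L}{8} = \frac{4 + 2 L}{8} = \frac{1}{2} + \frac{L}{4}$)
$F = 15$
$t{\left(0 \right)} \left(-12\right) + F = \left(\frac{1}{2} + \frac{1}{4} \cdot 0\right) \left(-12\right) + 15 = \left(\frac{1}{2} + 0\right) \left(-12\right) + 15 = \frac{1}{2} \left(-12\right) + 15 = -6 + 15 = 9$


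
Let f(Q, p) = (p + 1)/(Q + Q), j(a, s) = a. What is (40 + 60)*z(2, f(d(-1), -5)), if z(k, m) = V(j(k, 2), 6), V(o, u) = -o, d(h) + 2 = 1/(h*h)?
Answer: -200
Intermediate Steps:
d(h) = -2 + h⁻² (d(h) = -2 + 1/(h*h) = -2 + h⁻²)
f(Q, p) = (1 + p)/(2*Q) (f(Q, p) = (1 + p)/((2*Q)) = (1 + p)*(1/(2*Q)) = (1 + p)/(2*Q))
z(k, m) = -k
(40 + 60)*z(2, f(d(-1), -5)) = (40 + 60)*(-1*2) = 100*(-2) = -200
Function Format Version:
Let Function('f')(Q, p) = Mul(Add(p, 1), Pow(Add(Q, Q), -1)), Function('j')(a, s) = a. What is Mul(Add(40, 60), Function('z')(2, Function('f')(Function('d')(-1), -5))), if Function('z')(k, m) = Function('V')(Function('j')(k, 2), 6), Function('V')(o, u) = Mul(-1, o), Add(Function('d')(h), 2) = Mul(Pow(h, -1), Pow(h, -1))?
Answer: -200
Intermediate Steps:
Function('d')(h) = Add(-2, Pow(h, -2)) (Function('d')(h) = Add(-2, Mul(Pow(h, -1), Pow(h, -1))) = Add(-2, Pow(h, -2)))
Function('f')(Q, p) = Mul(Rational(1, 2), Pow(Q, -1), Add(1, p)) (Function('f')(Q, p) = Mul(Add(1, p), Pow(Mul(2, Q), -1)) = Mul(Add(1, p), Mul(Rational(1, 2), Pow(Q, -1))) = Mul(Rational(1, 2), Pow(Q, -1), Add(1, p)))
Function('z')(k, m) = Mul(-1, k)
Mul(Add(40, 60), Function('z')(2, Function('f')(Function('d')(-1), -5))) = Mul(Add(40, 60), Mul(-1, 2)) = Mul(100, -2) = -200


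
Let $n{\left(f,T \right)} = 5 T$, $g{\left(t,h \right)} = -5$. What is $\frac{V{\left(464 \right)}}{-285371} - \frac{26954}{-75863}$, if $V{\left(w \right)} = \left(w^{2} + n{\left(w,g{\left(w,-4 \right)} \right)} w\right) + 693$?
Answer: $- \frac{7813672773}{21649100173} \approx -0.36092$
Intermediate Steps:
$V{\left(w \right)} = 693 + w^{2} - 25 w$ ($V{\left(w \right)} = \left(w^{2} + 5 \left(-5\right) w\right) + 693 = \left(w^{2} - 25 w\right) + 693 = 693 + w^{2} - 25 w$)
$\frac{V{\left(464 \right)}}{-285371} - \frac{26954}{-75863} = \frac{693 + 464^{2} - 11600}{-285371} - \frac{26954}{-75863} = \left(693 + 215296 - 11600\right) \left(- \frac{1}{285371}\right) - - \frac{26954}{75863} = 204389 \left(- \frac{1}{285371}\right) + \frac{26954}{75863} = - \frac{204389}{285371} + \frac{26954}{75863} = - \frac{7813672773}{21649100173}$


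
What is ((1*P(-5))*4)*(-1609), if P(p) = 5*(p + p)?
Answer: 321800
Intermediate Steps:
P(p) = 10*p (P(p) = 5*(2*p) = 10*p)
((1*P(-5))*4)*(-1609) = ((1*(10*(-5)))*4)*(-1609) = ((1*(-50))*4)*(-1609) = -50*4*(-1609) = -200*(-1609) = 321800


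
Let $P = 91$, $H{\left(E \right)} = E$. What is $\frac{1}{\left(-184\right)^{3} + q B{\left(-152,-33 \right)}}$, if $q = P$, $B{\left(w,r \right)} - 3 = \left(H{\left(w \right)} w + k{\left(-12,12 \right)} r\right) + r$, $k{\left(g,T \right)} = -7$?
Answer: $- \frac{1}{4108749} \approx -2.4338 \cdot 10^{-7}$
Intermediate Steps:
$B{\left(w,r \right)} = 3 + w^{2} - 6 r$ ($B{\left(w,r \right)} = 3 - \left(6 r - w w\right) = 3 - \left(- w^{2} + 6 r\right) = 3 + w^{2} - 6 r$)
$q = 91$
$\frac{1}{\left(-184\right)^{3} + q B{\left(-152,-33 \right)}} = \frac{1}{\left(-184\right)^{3} + 91 \left(3 + \left(-152\right)^{2} - -198\right)} = \frac{1}{-6229504 + 91 \left(3 + 23104 + 198\right)} = \frac{1}{-6229504 + 91 \cdot 23305} = \frac{1}{-6229504 + 2120755} = \frac{1}{-4108749} = - \frac{1}{4108749}$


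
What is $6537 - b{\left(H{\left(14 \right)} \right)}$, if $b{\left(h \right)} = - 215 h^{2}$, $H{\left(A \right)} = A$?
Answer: $48677$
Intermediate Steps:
$6537 - b{\left(H{\left(14 \right)} \right)} = 6537 - - 215 \cdot 14^{2} = 6537 - \left(-215\right) 196 = 6537 - -42140 = 6537 + 42140 = 48677$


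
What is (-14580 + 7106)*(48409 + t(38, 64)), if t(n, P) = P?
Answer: -362287202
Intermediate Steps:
(-14580 + 7106)*(48409 + t(38, 64)) = (-14580 + 7106)*(48409 + 64) = -7474*48473 = -362287202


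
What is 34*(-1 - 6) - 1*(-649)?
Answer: 411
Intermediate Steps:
34*(-1 - 6) - 1*(-649) = 34*(-7) + 649 = -238 + 649 = 411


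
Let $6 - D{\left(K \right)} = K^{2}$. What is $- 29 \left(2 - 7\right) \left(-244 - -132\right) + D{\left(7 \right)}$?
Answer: $-16283$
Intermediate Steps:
$D{\left(K \right)} = 6 - K^{2}$
$- 29 \left(2 - 7\right) \left(-244 - -132\right) + D{\left(7 \right)} = - 29 \left(2 - 7\right) \left(-244 - -132\right) + \left(6 - 7^{2}\right) = - 29 \left(2 - 7\right) \left(-244 + 132\right) + \left(6 - 49\right) = \left(-29\right) \left(-5\right) \left(-112\right) + \left(6 - 49\right) = 145 \left(-112\right) - 43 = -16240 - 43 = -16283$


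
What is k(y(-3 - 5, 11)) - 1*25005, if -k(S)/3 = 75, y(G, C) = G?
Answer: -25230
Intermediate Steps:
k(S) = -225 (k(S) = -3*75 = -225)
k(y(-3 - 5, 11)) - 1*25005 = -225 - 1*25005 = -225 - 25005 = -25230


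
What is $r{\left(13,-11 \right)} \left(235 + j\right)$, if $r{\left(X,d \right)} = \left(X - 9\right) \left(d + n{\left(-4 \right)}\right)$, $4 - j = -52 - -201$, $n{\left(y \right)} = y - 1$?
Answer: $-5760$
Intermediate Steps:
$n{\left(y \right)} = -1 + y$
$j = -145$ ($j = 4 - \left(-52 - -201\right) = 4 - \left(-52 + 201\right) = 4 - 149 = -145$)
$r{\left(X,d \right)} = \left(-9 + X\right) \left(-5 + d\right)$ ($r{\left(X,d \right)} = \left(X - 9\right) \left(d - 5\right) = \left(-9 + X\right) \left(d - 5\right) = \left(-9 + X\right) \left(-5 + d\right)$)
$r{\left(13,-11 \right)} \left(235 + j\right) = \left(45 - -99 - 65 + 13 \left(-11\right)\right) \left(235 - 145\right) = \left(45 + 99 - 65 - 143\right) 90 = \left(-64\right) 90 = -5760$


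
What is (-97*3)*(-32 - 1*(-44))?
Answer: -3492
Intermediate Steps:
(-97*3)*(-32 - 1*(-44)) = -291*(-32 + 44) = -291*12 = -3492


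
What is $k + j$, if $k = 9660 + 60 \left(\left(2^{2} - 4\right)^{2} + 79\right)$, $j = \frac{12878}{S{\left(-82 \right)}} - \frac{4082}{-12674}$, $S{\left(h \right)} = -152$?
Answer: $\frac{6894563973}{481612} \approx 14316.0$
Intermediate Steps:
$j = - \frac{40648827}{481612}$ ($j = \frac{12878}{-152} - \frac{4082}{-12674} = 12878 \left(- \frac{1}{152}\right) - - \frac{2041}{6337} = - \frac{6439}{76} + \frac{2041}{6337} = - \frac{40648827}{481612} \approx -84.402$)
$k = 14400$ ($k = 9660 + 60 \left(\left(4 - 4\right)^{2} + 79\right) = 9660 + 60 \left(0^{2} + 79\right) = 9660 + 60 \left(0 + 79\right) = 9660 + 60 \cdot 79 = 9660 + 4740 = 14400$)
$k + j = 14400 - \frac{40648827}{481612} = \frac{6894563973}{481612}$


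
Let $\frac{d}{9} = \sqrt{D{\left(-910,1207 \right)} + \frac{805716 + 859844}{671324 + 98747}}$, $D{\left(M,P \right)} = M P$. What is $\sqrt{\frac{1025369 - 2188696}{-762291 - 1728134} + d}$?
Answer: $\frac{\sqrt{1402493069494193690431 + 35090061071991975 i \sqrt{651342391713228410}}}{54794402005} \approx 68.676 + 68.672 i$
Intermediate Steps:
$d = \frac{9 i \sqrt{651342391713228410}}{770071}$ ($d = 9 \sqrt{\left(-910\right) 1207 + \frac{805716 + 859844}{671324 + 98747}} = 9 \sqrt{-1098370 + \frac{1665560}{770071}} = 9 \sqrt{- \frac{845821218710}{770071}} = 9 \frac{i \sqrt{651342391713228410}}{770071} = \frac{9 i \sqrt{651342391713228410}}{770071} \approx 9432.3 i$)
$\sqrt{\frac{1025369 - 2188696}{-762291 - 1728134} + d} = \sqrt{\frac{1025369 - 2188696}{-762291 - 1728134} + \frac{9 i \sqrt{651342391713228410}}{770071}} = \sqrt{- \frac{1163327}{-2490425} + \frac{9 i \sqrt{651342391713228410}}{770071}} = \sqrt{\left(-1163327\right) \left(- \frac{1}{2490425}\right) + \frac{9 i \sqrt{651342391713228410}}{770071}} = \sqrt{\frac{1163327}{2490425} + \frac{9 i \sqrt{651342391713228410}}{770071}}$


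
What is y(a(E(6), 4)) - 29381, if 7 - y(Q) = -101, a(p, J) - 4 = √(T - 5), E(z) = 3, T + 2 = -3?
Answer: -29273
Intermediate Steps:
T = -5 (T = -2 - 3 = -5)
a(p, J) = 4 + I*√10 (a(p, J) = 4 + √(-5 - 5) = 4 + √(-10) = 4 + I*√10)
y(Q) = 108 (y(Q) = 7 - 1*(-101) = 7 + 101 = 108)
y(a(E(6), 4)) - 29381 = 108 - 29381 = -29273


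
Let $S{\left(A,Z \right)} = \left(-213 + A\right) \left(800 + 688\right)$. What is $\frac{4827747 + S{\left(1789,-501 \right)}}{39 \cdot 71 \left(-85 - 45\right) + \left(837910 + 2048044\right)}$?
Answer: $\frac{7172835}{2525984} \approx 2.8396$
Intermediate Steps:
$S{\left(A,Z \right)} = -316944 + 1488 A$ ($S{\left(A,Z \right)} = \left(-213 + A\right) 1488 = -316944 + 1488 A$)
$\frac{4827747 + S{\left(1789,-501 \right)}}{39 \cdot 71 \left(-85 - 45\right) + \left(837910 + 2048044\right)} = \frac{4827747 + \left(-316944 + 1488 \cdot 1789\right)}{39 \cdot 71 \left(-85 - 45\right) + \left(837910 + 2048044\right)} = \frac{4827747 + \left(-316944 + 2662032\right)}{2769 \left(-130\right) + 2885954} = \frac{4827747 + 2345088}{-359970 + 2885954} = \frac{7172835}{2525984}$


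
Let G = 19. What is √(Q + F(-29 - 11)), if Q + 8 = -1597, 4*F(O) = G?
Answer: I*√6401/2 ≈ 40.003*I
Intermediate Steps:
F(O) = 19/4 (F(O) = (¼)*19 = 19/4)
Q = -1605 (Q = -8 - 1597 = -1605)
√(Q + F(-29 - 11)) = √(-1605 + 19/4) = √(-6401/4) = I*√6401/2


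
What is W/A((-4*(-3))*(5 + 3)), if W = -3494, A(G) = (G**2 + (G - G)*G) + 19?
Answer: -3494/9235 ≈ -0.37834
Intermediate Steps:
A(G) = 19 + G**2 (A(G) = (G**2 + 0*G) + 19 = (G**2 + 0) + 19 = G**2 + 19 = 19 + G**2)
W/A((-4*(-3))*(5 + 3)) = -3494/(19 + ((-4*(-3))*(5 + 3))**2) = -3494/(19 + (12*8)**2) = -3494/(19 + 96**2) = -3494/(19 + 9216) = -3494/9235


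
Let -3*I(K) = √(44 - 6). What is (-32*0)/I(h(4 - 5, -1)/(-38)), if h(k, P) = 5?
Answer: 0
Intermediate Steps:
I(K) = -√38/3 (I(K) = -√(44 - 6)/3 = -√38/3)
(-32*0)/I(h(4 - 5, -1)/(-38)) = (-32*0)/((-√38/3)) = 0*(-3*√38/38) = 0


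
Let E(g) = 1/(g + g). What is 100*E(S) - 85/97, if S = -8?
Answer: -2765/388 ≈ -7.1263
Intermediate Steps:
E(g) = 1/(2*g)
100*E(S) - 85/97 = 100*((½)/(-8)) - 85/97 = 100*((½)*(-⅛)) - 85*1/97 = 100*(-1/16) - 85/97 = -25/4 - 85/97 = -2765/388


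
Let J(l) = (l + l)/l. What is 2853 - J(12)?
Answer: 2851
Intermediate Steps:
J(l) = 2 (J(l) = (2*l)/l = 2)
2853 - J(12) = 2853 - 1*2 = 2853 - 2 = 2851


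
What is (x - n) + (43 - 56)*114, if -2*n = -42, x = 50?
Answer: -1453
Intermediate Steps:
n = 21 (n = -½*(-42) = 21)
(x - n) + (43 - 56)*114 = (50 - 1*21) + (43 - 56)*114 = (50 - 21) - 13*114 = 29 - 1482 = -1453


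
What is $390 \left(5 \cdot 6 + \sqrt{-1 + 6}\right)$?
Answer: $11700 + 390 \sqrt{5} \approx 12572.0$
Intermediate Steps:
$390 \left(5 \cdot 6 + \sqrt{-1 + 6}\right) = 390 \left(30 + \sqrt{5}\right) = 11700 + 390 \sqrt{5}$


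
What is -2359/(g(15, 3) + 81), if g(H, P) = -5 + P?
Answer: -2359/79 ≈ -29.861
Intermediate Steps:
-2359/(g(15, 3) + 81) = -2359/((-5 + 3) + 81) = -2359/(-2 + 81) = -2359/79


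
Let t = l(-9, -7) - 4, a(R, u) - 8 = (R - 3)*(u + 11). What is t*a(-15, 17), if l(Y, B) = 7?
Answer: -1488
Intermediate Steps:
a(R, u) = 8 + (-3 + R)*(11 + u) (a(R, u) = 8 + (R - 3)*(u + 11) = 8 + (-3 + R)*(11 + u))
t = 3 (t = 7 - 4 = 3)
t*a(-15, 17) = 3*(-25 - 3*17 + 11*(-15) - 15*17) = 3*(-25 - 51 - 165 - 255) = 3*(-496) = -1488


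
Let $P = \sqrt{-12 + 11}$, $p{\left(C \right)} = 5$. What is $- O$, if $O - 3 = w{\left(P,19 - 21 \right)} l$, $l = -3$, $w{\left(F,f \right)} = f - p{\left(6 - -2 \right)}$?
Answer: $-24$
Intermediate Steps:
$P = i$ ($P = \sqrt{-1} = i \approx 1.0 i$)
$w{\left(F,f \right)} = -5 + f$ ($w{\left(F,f \right)} = f - 5 = -5 + f$)
$O = 24$ ($O = 3 + \left(-5 + \left(19 - 21\right)\right) \left(-3\right) = 3 + \left(-5 - 2\right) \left(-3\right) = 3 - -21 = 3 + 21 = 24$)
$- O = \left(-1\right) 24 = -24$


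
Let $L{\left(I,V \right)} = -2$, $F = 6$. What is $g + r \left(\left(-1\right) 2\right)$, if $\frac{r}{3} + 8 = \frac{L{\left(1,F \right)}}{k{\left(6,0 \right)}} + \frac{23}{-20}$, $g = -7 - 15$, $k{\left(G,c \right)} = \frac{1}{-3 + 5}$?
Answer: $\frac{569}{10} \approx 56.9$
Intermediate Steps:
$k{\left(G,c \right)} = \frac{1}{2}$
$g = -22$ ($g = -7 - 15 = -22$)
$r = - \frac{789}{20}$ ($r = -24 + 3 \left(- 2 \frac{1}{\frac{1}{2}} + \frac{23}{-20}\right) = -24 + 3 \left(\left(-2\right) 2 + 23 \left(- \frac{1}{20}\right)\right) = -24 + 3 \left(-4 - \frac{23}{20}\right) = -24 + 3 \left(- \frac{103}{20}\right) = -24 - \frac{309}{20} = - \frac{789}{20} \approx -39.45$)
$g + r \left(\left(-1\right) 2\right) = -22 - \frac{789 \left(\left(-1\right) 2\right)}{20} = -22 - - \frac{789}{10} = -22 + \frac{789}{10} = \frac{569}{10}$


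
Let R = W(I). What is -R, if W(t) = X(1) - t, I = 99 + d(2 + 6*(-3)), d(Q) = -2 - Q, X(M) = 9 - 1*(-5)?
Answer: 99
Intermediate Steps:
X(M) = 14 (X(M) = 9 + 5 = 14)
I = 113 (I = 99 + (-2 - (2 + 6*(-3))) = 99 + (-2 - (2 - 18)) = 99 + (-2 - 1*(-16)) = 99 + (-2 + 16) = 99 + 14 = 113)
W(t) = 14 - t
R = -99 (R = 14 - 1*113 = 14 - 113 = -99)
-R = -1*(-99) = 99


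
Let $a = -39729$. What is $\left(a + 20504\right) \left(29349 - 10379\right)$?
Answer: $-364698250$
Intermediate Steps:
$\left(a + 20504\right) \left(29349 - 10379\right) = \left(-39729 + 20504\right) \left(29349 - 10379\right) = \left(-19225\right) 18970 = -364698250$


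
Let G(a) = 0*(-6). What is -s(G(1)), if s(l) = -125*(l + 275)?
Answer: 34375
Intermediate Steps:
G(a) = 0
s(l) = -34375 - 125*l (s(l) = -125*(275 + l) = -34375 - 125*l)
-s(G(1)) = -(-34375 - 125*0) = -(-34375 + 0) = -1*(-34375) = 34375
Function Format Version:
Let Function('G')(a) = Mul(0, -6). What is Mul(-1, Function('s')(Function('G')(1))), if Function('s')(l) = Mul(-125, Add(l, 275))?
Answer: 34375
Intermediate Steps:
Function('G')(a) = 0
Function('s')(l) = Add(-34375, Mul(-125, l)) (Function('s')(l) = Mul(-125, Add(275, l)) = Add(-34375, Mul(-125, l)))
Mul(-1, Function('s')(Function('G')(1))) = Mul(-1, Add(-34375, Mul(-125, 0))) = Mul(-1, Add(-34375, 0)) = Mul(-1, -34375) = 34375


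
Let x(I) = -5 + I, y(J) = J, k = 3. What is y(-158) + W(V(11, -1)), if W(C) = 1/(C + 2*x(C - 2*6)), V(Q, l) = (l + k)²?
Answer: -3477/22 ≈ -158.05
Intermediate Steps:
V(Q, l) = (3 + l)² (V(Q, l) = (l + 3)² = (3 + l)²)
W(C) = 1/(-34 + 3*C) (W(C) = 1/(C + 2*(-5 + (C - 2*6))) = 1/(C + 2*(-5 + (C - 12))) = 1/(C + 2*(-5 + (-12 + C))) = 1/(C + 2*(-17 + C)) = 1/(C + (-34 + 2*C)) = 1/(-34 + 3*C))
y(-158) + W(V(11, -1)) = -158 + 1/(-34 + 3*(3 - 1)²) = -158 + 1/(-34 + 3*2²) = -158 + 1/(-34 + 3*4) = -158 + 1/(-34 + 12) = -158 + 1/(-22) = -158 - 1/22 = -3477/22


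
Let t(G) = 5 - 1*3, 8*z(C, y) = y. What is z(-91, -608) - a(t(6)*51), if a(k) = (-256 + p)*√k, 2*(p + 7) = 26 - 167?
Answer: -76 + 667*√102/2 ≈ 3292.2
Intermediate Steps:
z(C, y) = y/8
t(G) = 2 (t(G) = 5 - 3 = 2)
p = -155/2 (p = -7 + (26 - 167)/2 = -7 + (½)*(-141) = -7 - 141/2 = -155/2 ≈ -77.500)
a(k) = -667*√k/2 (a(k) = (-256 - 155/2)*√k = -667*√k/2)
z(-91, -608) - a(t(6)*51) = (⅛)*(-608) - (-667)*√(2*51)/2 = -76 - (-667)*√102/2 = -76 + 667*√102/2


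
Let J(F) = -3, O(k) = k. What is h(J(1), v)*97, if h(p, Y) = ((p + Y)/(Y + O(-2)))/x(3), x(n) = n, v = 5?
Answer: 194/9 ≈ 21.556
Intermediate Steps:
h(p, Y) = (Y + p)/(3*(-2 + Y)) (h(p, Y) = ((p + Y)/(Y - 2))/3 = ((Y + p)/(-2 + Y))*(1/3) = (Y + p)/(3*(-2 + Y)))
h(J(1), v)*97 = ((5 - 3)/(3*(-2 + 5)))*97 = ((1/3)*2/3)*97 = ((1/3)*(1/3)*2)*97 = (2/9)*97 = 194/9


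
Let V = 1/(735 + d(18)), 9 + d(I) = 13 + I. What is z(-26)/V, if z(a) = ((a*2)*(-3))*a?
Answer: -3070392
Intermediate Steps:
z(a) = -6*a² (z(a) = ((2*a)*(-3))*a = (-6*a)*a = -6*a²)
d(I) = 4 + I (d(I) = -9 + (13 + I) = 4 + I)
V = 1/757 (V = 1/(735 + (4 + 18)) = 1/(735 + 22) = 1/757 ≈ 0.0013210)
z(-26)/V = (-6*(-26)²)/(1/757) = -6*676*757 = -4056*757 = -3070392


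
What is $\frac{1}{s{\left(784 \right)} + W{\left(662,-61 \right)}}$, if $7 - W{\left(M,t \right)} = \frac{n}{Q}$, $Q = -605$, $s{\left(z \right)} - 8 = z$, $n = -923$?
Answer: $\frac{605}{482472} \approx 0.001254$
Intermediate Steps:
$s{\left(z \right)} = 8 + z$
$W{\left(M,t \right)} = \frac{3312}{605}$ ($W{\left(M,t \right)} = 7 - - \frac{923}{-605} = 7 - \left(-923\right) \left(- \frac{1}{605}\right) = 7 - \frac{923}{605} = \frac{3312}{605}$)
$\frac{1}{s{\left(784 \right)} + W{\left(662,-61 \right)}} = \frac{1}{\left(8 + 784\right) + \frac{3312}{605}} = \frac{1}{792 + \frac{3312}{605}} = \frac{1}{\frac{482472}{605}} = \frac{605}{482472}$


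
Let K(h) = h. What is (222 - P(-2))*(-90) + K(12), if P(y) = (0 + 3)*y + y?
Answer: -20688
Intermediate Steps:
P(y) = 4*y (P(y) = 3*y + y = 4*y)
(222 - P(-2))*(-90) + K(12) = (222 - 4*(-2))*(-90) + 12 = (222 - 1*(-8))*(-90) + 12 = (222 + 8)*(-90) + 12 = 230*(-90) + 12 = -20700 + 12 = -20688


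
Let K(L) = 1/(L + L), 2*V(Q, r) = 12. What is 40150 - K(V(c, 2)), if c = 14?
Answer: 481799/12 ≈ 40150.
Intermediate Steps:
V(Q, r) = 6 (V(Q, r) = (½)*12 = 6)
K(L) = 1/(2*L)
40150 - K(V(c, 2)) = 40150 - 1/(2*6) = 40150 - 1*1/12 = 40150 - 1/12 = 481799/12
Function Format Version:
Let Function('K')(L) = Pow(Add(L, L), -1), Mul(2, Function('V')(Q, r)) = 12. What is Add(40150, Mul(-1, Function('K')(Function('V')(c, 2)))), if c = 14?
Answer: Rational(481799, 12) ≈ 40150.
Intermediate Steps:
Function('V')(Q, r) = 6 (Function('V')(Q, r) = Mul(Rational(1, 2), 12) = 6)
Function('K')(L) = Mul(Rational(1, 2), Pow(L, -1)) (Function('K')(L) = Pow(Mul(2, L), -1) = Mul(Rational(1, 2), Pow(L, -1)))
Add(40150, Mul(-1, Function('K')(Function('V')(c, 2)))) = Add(40150, Mul(-1, Mul(Rational(1, 2), Pow(6, -1)))) = Add(40150, Mul(-1, Mul(Rational(1, 2), Rational(1, 6)))) = Add(40150, Mul(-1, Rational(1, 12))) = Add(40150, Rational(-1, 12)) = Rational(481799, 12)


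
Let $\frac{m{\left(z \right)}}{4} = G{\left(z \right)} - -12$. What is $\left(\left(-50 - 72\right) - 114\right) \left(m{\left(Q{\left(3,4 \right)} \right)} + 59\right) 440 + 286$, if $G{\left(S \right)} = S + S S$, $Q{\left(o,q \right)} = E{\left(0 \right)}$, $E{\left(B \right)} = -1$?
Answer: $-11110594$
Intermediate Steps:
$Q{\left(o,q \right)} = -1$
$G{\left(S \right)} = S + S^{2}$
$m{\left(z \right)} = 48 + 4 z \left(1 + z\right)$ ($m{\left(z \right)} = 4 \left(z \left(1 + z\right) - -12\right) = 4 \left(z \left(1 + z\right) + 12\right) = 4 \left(12 + z \left(1 + z\right)\right) = 48 + 4 z \left(1 + z\right)$)
$\left(\left(-50 - 72\right) - 114\right) \left(m{\left(Q{\left(3,4 \right)} \right)} + 59\right) 440 + 286 = \left(\left(-50 - 72\right) - 114\right) \left(\left(48 + 4 \left(-1\right) \left(1 - 1\right)\right) + 59\right) 440 + 286 = \left(\left(-50 - 72\right) - 114\right) \left(\left(48 + 4 \left(-1\right) 0\right) + 59\right) 440 + 286 = \left(-122 - 114\right) \left(\left(48 + 0\right) + 59\right) 440 + 286 = - 236 \left(48 + 59\right) 440 + 286 = \left(-236\right) 107 \cdot 440 + 286 = \left(-25252\right) 440 + 286 = -11110880 + 286 = -11110594$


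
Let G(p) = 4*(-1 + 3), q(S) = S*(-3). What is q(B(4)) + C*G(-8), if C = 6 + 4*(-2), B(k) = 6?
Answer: -34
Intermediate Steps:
q(S) = -3*S
C = -2 (C = 6 - 8 = -2)
G(p) = 8 (G(p) = 4*2 = 8)
q(B(4)) + C*G(-8) = -3*6 - 2*8 = -18 - 16 = -34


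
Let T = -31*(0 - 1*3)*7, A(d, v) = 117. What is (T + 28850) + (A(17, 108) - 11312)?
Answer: 18306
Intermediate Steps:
T = 651 (T = -31*(0 - 3)*7 = -31*(-3)*7 = 93*7 = 651)
(T + 28850) + (A(17, 108) - 11312) = (651 + 28850) + (117 - 11312) = 29501 - 11195 = 18306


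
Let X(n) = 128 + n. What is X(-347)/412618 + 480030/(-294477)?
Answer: -641208767/393224954 ≈ -1.6306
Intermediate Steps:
X(-347)/412618 + 480030/(-294477) = (128 - 347)/412618 + 480030/(-294477) = -219*1/412618 + 480030*(-1/294477) = -219/412618 - 160010/98159 = -641208767/393224954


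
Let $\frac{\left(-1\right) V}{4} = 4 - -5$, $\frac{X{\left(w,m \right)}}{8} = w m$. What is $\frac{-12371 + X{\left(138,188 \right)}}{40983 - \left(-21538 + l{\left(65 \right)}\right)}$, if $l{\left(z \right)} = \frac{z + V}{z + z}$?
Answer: $\frac{25373530}{8127701} \approx 3.1219$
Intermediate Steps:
$X{\left(w,m \right)} = 8 m w$ ($X{\left(w,m \right)} = 8 w m = 8 m w$)
$V = -36$ ($V = - 4 \left(4 - -5\right) = - 4 \left(4 + 5\right) = \left(-4\right) 9 = -36$)
$l{\left(z \right)} = \frac{-36 + z}{2 z}$ ($l{\left(z \right)} = \frac{z - 36}{z + z} = \frac{-36 + z}{2 z}$)
$\frac{-12371 + X{\left(138,188 \right)}}{40983 - \left(-21538 + l{\left(65 \right)}\right)} = \frac{-12371 + 8 \cdot 188 \cdot 138}{40983 + \left(21538 - \frac{-36 + 65}{2 \cdot 65}\right)} = \frac{-12371 + 207552}{40983 + \left(21538 - \frac{1}{2} \cdot \frac{1}{65} \cdot 29\right)} = \frac{195181}{40983 + \left(21538 - \frac{29}{130}\right)} = \frac{195181}{40983 + \frac{2799911}{130}} = \frac{195181}{\frac{8127701}{130}} = 195181 \cdot \frac{130}{8127701} = \frac{25373530}{8127701}$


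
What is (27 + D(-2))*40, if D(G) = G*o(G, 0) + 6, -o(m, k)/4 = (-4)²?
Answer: 6440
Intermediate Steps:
o(m, k) = -64 (o(m, k) = -4*(-4)² = -4*16 = -64)
D(G) = 6 - 64*G (D(G) = G*(-64) + 6 = -64*G + 6 = 6 - 64*G)
(27 + D(-2))*40 = (27 + (6 - 64*(-2)))*40 = (27 + (6 + 128))*40 = (27 + 134)*40 = 161*40 = 6440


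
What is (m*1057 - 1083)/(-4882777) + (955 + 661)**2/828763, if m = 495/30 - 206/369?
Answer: 9400710305300443/2986438707160038 ≈ 3.1478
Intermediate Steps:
m = 11765/738 (m = 495*(1/30) - 206*1/369 = 33/2 - 206/369 = 11765/738 ≈ 15.942)
(m*1057 - 1083)/(-4882777) + (955 + 661)**2/828763 = ((11765/738)*1057 - 1083)/(-4882777) + (955 + 661)**2/828763 = (12435605/738 - 1083)*(-1/4882777) + 1616**2*(1/828763) = (11636351/738)*(-1/4882777) + 2611456*(1/828763) = -11636351/3603489426 + 2611456/828763 = 9400710305300443/2986438707160038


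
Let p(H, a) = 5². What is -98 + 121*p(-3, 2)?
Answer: 2927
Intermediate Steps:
p(H, a) = 25
-98 + 121*p(-3, 2) = -98 + 121*25 = -98 + 3025 = 2927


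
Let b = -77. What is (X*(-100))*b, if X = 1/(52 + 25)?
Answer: 100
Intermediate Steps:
X = 1/77 ≈ 0.012987
(X*(-100))*b = ((1/77)*(-100))*(-77) = -100/77*(-77) = 100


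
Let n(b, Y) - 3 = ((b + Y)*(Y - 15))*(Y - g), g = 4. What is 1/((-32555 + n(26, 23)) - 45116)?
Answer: -1/70220 ≈ -1.4241e-5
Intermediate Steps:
n(b, Y) = 3 + (-15 + Y)*(-4 + Y)*(Y + b) (n(b, Y) = 3 + ((b + Y)*(Y - 15))*(Y - 1*4) = 3 + ((Y + b)*(-15 + Y))*(Y - 4) = 3 + ((-15 + Y)*(Y + b))*(-4 + Y) = 3 + (-15 + Y)*(-4 + Y)*(Y + b))
1/((-32555 + n(26, 23)) - 45116) = 1/((-32555 + (3 + 23**3 - 19*23**2 + 60*23 + 60*26 + 26*23**2 - 19*23*26)) - 45116) = 1/((-32555 + (3 + 12167 - 19*529 + 1380 + 1560 + 26*529 - 11362)) - 45116) = 1/((-32555 + (3 + 12167 - 10051 + 1380 + 1560 + 13754 - 11362)) - 45116) = 1/((-32555 + 7451) - 45116) = 1/(-25104 - 45116) = 1/(-70220) = -1/70220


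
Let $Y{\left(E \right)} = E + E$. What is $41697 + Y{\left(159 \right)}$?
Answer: $42015$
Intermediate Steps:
$Y{\left(E \right)} = 2 E$
$41697 + Y{\left(159 \right)} = 41697 + 2 \cdot 159 = 41697 + 318 = 42015$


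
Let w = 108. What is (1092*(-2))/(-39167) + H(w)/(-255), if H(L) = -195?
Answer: 546299/665839 ≈ 0.82047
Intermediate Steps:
(1092*(-2))/(-39167) + H(w)/(-255) = (1092*(-2))/(-39167) - 195/(-255) = -2184*(-1/39167) - 195*(-1/255) = 2184/39167 + 13/17 = 546299/665839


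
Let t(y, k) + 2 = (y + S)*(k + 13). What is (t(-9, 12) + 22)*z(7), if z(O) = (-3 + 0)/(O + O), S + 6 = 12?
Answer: 165/14 ≈ 11.786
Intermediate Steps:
S = 6 (S = -6 + 12 = 6)
t(y, k) = -2 + (6 + y)*(13 + k) (t(y, k) = -2 + (y + 6)*(k + 13) = -2 + (6 + y)*(13 + k))
z(O) = -3/(2*O) (z(O) = -3*1/(2*O) = -3/(2*O))
(t(-9, 12) + 22)*z(7) = ((76 + 6*12 + 13*(-9) + 12*(-9)) + 22)*(-3/2/7) = ((76 + 72 - 117 - 108) + 22)*(-3/2*⅐) = (-77 + 22)*(-3/14) = -55*(-3/14) = 165/14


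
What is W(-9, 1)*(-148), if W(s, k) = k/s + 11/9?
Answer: -1480/9 ≈ -164.44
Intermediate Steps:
W(s, k) = 11/9 + k/s (W(s, k) = k/s + 11*(⅑) = k/s + 11/9 = 11/9 + k/s)
W(-9, 1)*(-148) = (11/9 + 1/(-9))*(-148) = (11/9 + 1*(-⅑))*(-148) = (11/9 - ⅑)*(-148) = (10/9)*(-148) = -1480/9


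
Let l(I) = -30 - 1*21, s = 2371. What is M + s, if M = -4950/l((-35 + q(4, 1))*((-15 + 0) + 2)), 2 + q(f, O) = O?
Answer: 41957/17 ≈ 2468.1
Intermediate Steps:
q(f, O) = -2 + O
l(I) = -51 (l(I) = -30 - 21 = -51)
M = 1650/17 (M = -4950/(-51) = -4950*(-1/51) = 1650/17 ≈ 97.059)
M + s = 1650/17 + 2371 = 41957/17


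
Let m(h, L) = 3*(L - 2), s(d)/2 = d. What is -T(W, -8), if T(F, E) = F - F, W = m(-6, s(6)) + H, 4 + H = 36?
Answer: 0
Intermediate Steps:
H = 32 (H = -4 + 36 = 32)
s(d) = 2*d
m(h, L) = -6 + 3*L (m(h, L) = 3*(-2 + L) = -6 + 3*L)
W = 62 (W = (-6 + 3*(2*6)) + 32 = (-6 + 3*12) + 32 = (-6 + 36) + 32 = 30 + 32 = 62)
T(F, E) = 0
-T(W, -8) = -1*0 = 0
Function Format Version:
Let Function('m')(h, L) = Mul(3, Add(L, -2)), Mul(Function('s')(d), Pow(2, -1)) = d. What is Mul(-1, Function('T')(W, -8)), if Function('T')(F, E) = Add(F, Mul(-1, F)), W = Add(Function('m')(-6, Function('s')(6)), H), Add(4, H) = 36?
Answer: 0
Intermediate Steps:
H = 32 (H = Add(-4, 36) = 32)
Function('s')(d) = Mul(2, d)
Function('m')(h, L) = Add(-6, Mul(3, L)) (Function('m')(h, L) = Mul(3, Add(-2, L)) = Add(-6, Mul(3, L)))
W = 62 (W = Add(Add(-6, Mul(3, Mul(2, 6))), 32) = Add(Add(-6, Mul(3, 12)), 32) = Add(Add(-6, 36), 32) = Add(30, 32) = 62)
Function('T')(F, E) = 0
Mul(-1, Function('T')(W, -8)) = Mul(-1, 0) = 0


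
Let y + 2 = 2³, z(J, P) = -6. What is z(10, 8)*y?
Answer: -36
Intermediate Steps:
y = 6 (y = -2 + 2³ = -2 + 8 = 6)
z(10, 8)*y = -6*6 = -36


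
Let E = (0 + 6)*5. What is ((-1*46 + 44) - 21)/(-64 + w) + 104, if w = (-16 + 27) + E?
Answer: 105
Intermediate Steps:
E = 30 (E = 6*5 = 30)
w = 41 (w = (-16 + 27) + 30 = 11 + 30 = 41)
((-1*46 + 44) - 21)/(-64 + w) + 104 = ((-1*46 + 44) - 21)/(-64 + 41) + 104 = ((-46 + 44) - 21)/(-23) + 104 = -(-2 - 21)/23 + 104 = -1/23*(-23) + 104 = 1 + 104 = 105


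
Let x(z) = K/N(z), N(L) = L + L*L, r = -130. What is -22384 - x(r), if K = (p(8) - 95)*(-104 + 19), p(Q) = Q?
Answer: -25025805/1118 ≈ -22384.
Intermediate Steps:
N(L) = L + L²
K = 7395 (K = (8 - 95)*(-104 + 19) = -87*(-85) = 7395)
x(z) = 7395/(z*(1 + z)) (x(z) = 7395/((z*(1 + z))) = 7395*(1/(z*(1 + z))) = 7395/(z*(1 + z)))
-22384 - x(r) = -22384 - 7395/((-130)*(1 - 130)) = -22384 - 7395*(-1)/(130*(-129)) = -22384 - 7395*(-1)*(-1)/(130*129) = -22384 - 1*493/1118 = -22384 - 493/1118 = -25025805/1118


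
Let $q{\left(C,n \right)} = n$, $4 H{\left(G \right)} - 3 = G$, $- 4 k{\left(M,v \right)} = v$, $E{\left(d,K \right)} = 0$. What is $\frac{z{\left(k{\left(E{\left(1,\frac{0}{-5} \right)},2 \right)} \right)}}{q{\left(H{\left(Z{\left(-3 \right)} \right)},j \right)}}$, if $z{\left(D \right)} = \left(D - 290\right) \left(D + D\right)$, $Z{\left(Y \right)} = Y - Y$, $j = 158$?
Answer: $\frac{581}{316} \approx 1.8386$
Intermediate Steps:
$k{\left(M,v \right)} = - \frac{v}{4}$
$Z{\left(Y \right)} = 0$
$H{\left(G \right)} = \frac{3}{4} + \frac{G}{4}$
$z{\left(D \right)} = 2 D \left(-290 + D\right)$ ($z{\left(D \right)} = \left(-290 + D\right) 2 D = 2 D \left(-290 + D\right)$)
$\frac{z{\left(k{\left(E{\left(1,\frac{0}{-5} \right)},2 \right)} \right)}}{q{\left(H{\left(Z{\left(-3 \right)} \right)},j \right)}} = \frac{2 \left(\left(- \frac{1}{4}\right) 2\right) \left(-290 - \frac{1}{2}\right)}{158} = 2 \left(- \frac{1}{2}\right) \left(-290 - \frac{1}{2}\right) \frac{1}{158} = 2 \left(- \frac{1}{2}\right) \left(- \frac{581}{2}\right) \frac{1}{158} = \frac{581}{2} \cdot \frac{1}{158} = \frac{581}{316}$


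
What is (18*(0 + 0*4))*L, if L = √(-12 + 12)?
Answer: 0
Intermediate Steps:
L = 0 (L = √0 = 0)
(18*(0 + 0*4))*L = (18*(0 + 0*4))*0 = (18*(0 + 0))*0 = (18*0)*0 = 0*0 = 0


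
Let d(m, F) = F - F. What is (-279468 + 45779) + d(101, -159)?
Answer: -233689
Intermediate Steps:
d(m, F) = 0
(-279468 + 45779) + d(101, -159) = (-279468 + 45779) + 0 = -233689 + 0 = -233689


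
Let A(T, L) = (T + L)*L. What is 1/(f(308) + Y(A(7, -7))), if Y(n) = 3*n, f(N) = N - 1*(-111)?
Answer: 1/419 ≈ 0.0023866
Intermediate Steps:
A(T, L) = L*(L + T) (A(T, L) = (L + T)*L = L*(L + T))
f(N) = 111 + N (f(N) = N + 111 = 111 + N)
1/(f(308) + Y(A(7, -7))) = 1/((111 + 308) + 3*(-7*(-7 + 7))) = 1/(419 + 3*(-7*0)) = 1/(419 + 3*0) = 1/(419 + 0) = 1/419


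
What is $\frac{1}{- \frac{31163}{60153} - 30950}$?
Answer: $- \frac{60153}{1861766513} \approx -3.231 \cdot 10^{-5}$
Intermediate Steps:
$\frac{1}{- \frac{31163}{60153} - 30950} = \frac{1}{- \frac{1861766513}{60153}} = - \frac{60153}{1861766513}$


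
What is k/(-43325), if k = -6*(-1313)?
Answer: -7878/43325 ≈ -0.18183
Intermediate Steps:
k = 7878
k/(-43325) = 7878/(-43325) = 7878*(-1/43325) = -7878/43325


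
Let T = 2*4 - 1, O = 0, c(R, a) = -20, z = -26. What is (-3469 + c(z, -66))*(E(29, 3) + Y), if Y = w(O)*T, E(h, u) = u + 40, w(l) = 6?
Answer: -296565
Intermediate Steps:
E(h, u) = 40 + u
T = 7 (T = 8 - 1 = 7)
Y = 42 (Y = 6*7 = 42)
(-3469 + c(z, -66))*(E(29, 3) + Y) = (-3469 - 20)*((40 + 3) + 42) = -3489*(43 + 42) = -3489*85 = -296565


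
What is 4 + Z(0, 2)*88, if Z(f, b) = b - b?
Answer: 4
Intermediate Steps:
Z(f, b) = 0
4 + Z(0, 2)*88 = 4 + 0*88 = 4 + 0 = 4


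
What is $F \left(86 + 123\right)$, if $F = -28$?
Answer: $-5852$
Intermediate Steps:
$F \left(86 + 123\right) = - 28 \left(86 + 123\right) = \left(-28\right) 209 = -5852$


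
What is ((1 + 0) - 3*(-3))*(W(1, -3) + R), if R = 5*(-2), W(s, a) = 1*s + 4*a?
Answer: -210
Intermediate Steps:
W(s, a) = s + 4*a
R = -10
((1 + 0) - 3*(-3))*(W(1, -3) + R) = ((1 + 0) - 3*(-3))*((1 + 4*(-3)) - 10) = (1 + 9)*((1 - 12) - 10) = 10*(-11 - 10) = 10*(-21) = -210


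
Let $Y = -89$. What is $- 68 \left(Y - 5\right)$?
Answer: $6392$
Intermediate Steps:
$- 68 \left(Y - 5\right) = - 68 \left(-89 - 5\right) = \left(-68\right) \left(-94\right) = 6392$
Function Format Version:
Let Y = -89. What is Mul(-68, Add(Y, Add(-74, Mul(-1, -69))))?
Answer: 6392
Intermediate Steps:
Mul(-68, Add(Y, Add(-74, Mul(-1, -69)))) = Mul(-68, Add(-89, Add(-74, Mul(-1, -69)))) = Mul(-68, Add(-89, Add(-74, 69))) = Mul(-68, Add(-89, -5)) = Mul(-68, -94) = 6392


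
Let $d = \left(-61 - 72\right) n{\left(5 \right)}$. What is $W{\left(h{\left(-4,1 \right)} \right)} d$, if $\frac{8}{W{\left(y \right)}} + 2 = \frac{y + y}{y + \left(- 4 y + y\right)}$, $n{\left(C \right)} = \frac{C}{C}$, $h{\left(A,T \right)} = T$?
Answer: $\frac{1064}{3} \approx 354.67$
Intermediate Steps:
$n{\left(C \right)} = 1$
$W{\left(y \right)} = - \frac{8}{3}$ ($W{\left(y \right)} = \frac{8}{-2 + \frac{y + y}{y + \left(- 4 y + y\right)}} = \frac{8}{-2 + \frac{2 y}{y - 3 y}} = \frac{8}{-2 + \frac{2 y}{\left(-2\right) y}} = \frac{8}{-2 + 2 y \left(- \frac{1}{2 y}\right)} = \frac{8}{-2 - 1} = \frac{8}{-3} = 8 \left(- \frac{1}{3}\right) = - \frac{8}{3}$)
$d = -133$ ($d = \left(-61 - 72\right) 1 = \left(-133\right) 1 = -133$)
$W{\left(h{\left(-4,1 \right)} \right)} d = \left(- \frac{8}{3}\right) \left(-133\right) = \frac{1064}{3}$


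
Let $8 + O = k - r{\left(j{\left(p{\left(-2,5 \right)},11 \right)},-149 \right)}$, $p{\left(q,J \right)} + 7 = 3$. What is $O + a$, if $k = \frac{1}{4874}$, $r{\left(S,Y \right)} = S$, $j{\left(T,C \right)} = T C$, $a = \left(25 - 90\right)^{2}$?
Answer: $\frac{20768115}{4874} \approx 4261.0$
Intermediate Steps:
$p{\left(q,J \right)} = -4$ ($p{\left(q,J \right)} = -7 + 3 = -4$)
$a = 4225$ ($a = \left(-65\right)^{2} = 4225$)
$j{\left(T,C \right)} = C T$
$k = \frac{1}{4874} \approx 0.00020517$
$O = \frac{175465}{4874}$ ($O = -8 - \left(- \frac{1}{4874} + 11 \left(-4\right)\right) = -8 + \left(\frac{1}{4874} - -44\right) = -8 + \left(\frac{1}{4874} + 44\right) = -8 + \frac{214457}{4874} = \frac{175465}{4874} \approx 36.0$)
$O + a = \frac{175465}{4874} + 4225 = \frac{20768115}{4874}$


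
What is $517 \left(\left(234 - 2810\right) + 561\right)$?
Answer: $-1041755$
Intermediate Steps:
$517 \left(\left(234 - 2810\right) + 561\right) = 517 \left(-2576 + 561\right) = 517 \left(-2015\right) = -1041755$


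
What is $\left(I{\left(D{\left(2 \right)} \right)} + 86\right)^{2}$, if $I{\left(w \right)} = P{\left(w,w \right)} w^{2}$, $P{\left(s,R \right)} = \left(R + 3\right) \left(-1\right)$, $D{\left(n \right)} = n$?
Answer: $4356$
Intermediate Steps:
$P{\left(s,R \right)} = -3 - R$ ($P{\left(s,R \right)} = \left(3 + R\right) \left(-1\right) = -3 - R$)
$I{\left(w \right)} = w^{2} \left(-3 - w\right)$ ($I{\left(w \right)} = \left(-3 - w\right) w^{2} = w^{2} \left(-3 - w\right)$)
$\left(I{\left(D{\left(2 \right)} \right)} + 86\right)^{2} = \left(2^{2} \left(-3 - 2\right) + 86\right)^{2} = \left(4 \left(-3 - 2\right) + 86\right)^{2} = \left(4 \left(-5\right) + 86\right)^{2} = \left(-20 + 86\right)^{2} = 66^{2} = 4356$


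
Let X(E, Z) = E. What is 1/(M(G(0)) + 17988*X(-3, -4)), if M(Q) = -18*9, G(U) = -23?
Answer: -1/54126 ≈ -1.8475e-5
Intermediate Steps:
M(Q) = -162
1/(M(G(0)) + 17988*X(-3, -4)) = 1/(-162 + 17988*(-3)) = 1/(-162 - 53964) = 1/(-54126) = -1/54126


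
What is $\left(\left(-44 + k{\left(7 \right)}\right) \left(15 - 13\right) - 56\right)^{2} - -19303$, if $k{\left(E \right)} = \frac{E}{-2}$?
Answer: $42104$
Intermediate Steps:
$k{\left(E \right)} = - \frac{E}{2}$ ($k{\left(E \right)} = E \left(- \frac{1}{2}\right) = - \frac{E}{2}$)
$\left(\left(-44 + k{\left(7 \right)}\right) \left(15 - 13\right) - 56\right)^{2} - -19303 = \left(\left(-44 - \frac{7}{2}\right) \left(15 - 13\right) - 56\right)^{2} - -19303 = \left(\left(-44 - \frac{7}{2}\right) 2 - 56\right)^{2} + 19303 = \left(\left(- \frac{95}{2}\right) 2 - 56\right)^{2} + 19303 = \left(-95 - 56\right)^{2} + 19303 = \left(-151\right)^{2} + 19303 = 22801 + 19303 = 42104$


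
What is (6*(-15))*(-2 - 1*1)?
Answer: 270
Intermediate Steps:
(6*(-15))*(-2 - 1*1) = -90*(-2 - 1) = -90*(-3) = 270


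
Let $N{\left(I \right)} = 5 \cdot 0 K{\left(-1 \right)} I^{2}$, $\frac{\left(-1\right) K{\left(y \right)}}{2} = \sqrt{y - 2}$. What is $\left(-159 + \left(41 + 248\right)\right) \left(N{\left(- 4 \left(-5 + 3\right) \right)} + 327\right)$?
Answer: $42510$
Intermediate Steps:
$K{\left(y \right)} = - 2 \sqrt{-2 + y}$ ($K{\left(y \right)} = - 2 \sqrt{y - 2} = - 2 \sqrt{-2 + y}$)
$N{\left(I \right)} = 0$ ($N{\left(I \right)} = 5 \cdot 0 \left(- 2 \sqrt{-2 - 1}\right) I^{2} = 0 \left(- 2 \sqrt{-3}\right) I^{2} = 0 \left(- 2 i \sqrt{3}\right) I^{2} = 0 I^{2} = 0$)
$\left(-159 + \left(41 + 248\right)\right) \left(N{\left(- 4 \left(-5 + 3\right) \right)} + 327\right) = \left(-159 + \left(41 + 248\right)\right) \left(0 + 327\right) = \left(-159 + 289\right) 327 = 130 \cdot 327 = 42510$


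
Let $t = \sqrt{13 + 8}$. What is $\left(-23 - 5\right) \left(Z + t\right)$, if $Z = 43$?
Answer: $-1204 - 28 \sqrt{21} \approx -1332.3$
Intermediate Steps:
$t = \sqrt{21} \approx 4.5826$
$\left(-23 - 5\right) \left(Z + t\right) = \left(-23 - 5\right) \left(43 + \sqrt{21}\right) = - 28 \left(43 + \sqrt{21}\right) = -1204 - 28 \sqrt{21}$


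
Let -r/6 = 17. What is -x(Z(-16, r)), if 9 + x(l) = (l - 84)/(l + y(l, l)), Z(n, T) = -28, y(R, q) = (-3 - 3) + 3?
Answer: 167/31 ≈ 5.3871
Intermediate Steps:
r = -102 (r = -6*17 = -102)
y(R, q) = -3 (y(R, q) = -6 + 3 = -3)
x(l) = -9 + (-84 + l)/(-3 + l) (x(l) = -9 + (l - 84)/(l - 3) = -9 + (-84 + l)/(-3 + l))
-x(Z(-16, r)) = -(-57 - 8*(-28))/(-3 - 28) = -(-57 + 224)/(-31) = -(-1)*167/31 = -1*(-167/31) = 167/31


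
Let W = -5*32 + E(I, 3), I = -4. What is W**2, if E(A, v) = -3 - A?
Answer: 25281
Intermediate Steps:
W = -159 (W = -5*32 + (-3 - 1*(-4)) = -160 + (-3 + 4) = -160 + 1 = -159)
W**2 = (-159)**2 = 25281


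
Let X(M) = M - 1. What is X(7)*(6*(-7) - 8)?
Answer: -300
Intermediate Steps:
X(M) = -1 + M
X(7)*(6*(-7) - 8) = (-1 + 7)*(6*(-7) - 8) = 6*(-42 - 8) = 6*(-50) = -300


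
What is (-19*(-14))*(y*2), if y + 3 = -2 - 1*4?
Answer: -4788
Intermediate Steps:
y = -9 (y = -3 + (-2 - 1*4) = -3 + (-2 - 4) = -3 - 6 = -9)
(-19*(-14))*(y*2) = (-19*(-14))*(-9*2) = 266*(-18) = -4788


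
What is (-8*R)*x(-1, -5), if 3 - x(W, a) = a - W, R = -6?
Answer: 336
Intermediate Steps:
x(W, a) = 3 + W - a (x(W, a) = 3 - (a - W) = 3 + (W - a) = 3 + W - a)
(-8*R)*x(-1, -5) = (-8*(-6))*(3 - 1 - 1*(-5)) = 48*(3 - 1 + 5) = 48*7 = 336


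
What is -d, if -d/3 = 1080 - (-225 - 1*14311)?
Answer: 46848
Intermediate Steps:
d = -46848 (d = -3*(1080 - (-225 - 1*14311)) = -3*(1080 - (-225 - 14311)) = -3*(1080 - 1*(-14536)) = -3*(1080 + 14536) = -3*15616 = -46848)
-d = -1*(-46848) = 46848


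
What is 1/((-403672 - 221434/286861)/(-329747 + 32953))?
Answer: 42569311817/57898987513 ≈ 0.73523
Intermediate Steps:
1/((-403672 - 221434/286861)/(-329747 + 32953)) = 1/((-403672 - 221434*1/286861)/(-296794)) = 1/((-403672 - 221434/286861)*(-1/296794)) = 1/(-115797975026/286861*(-1/296794)) = 1/(57898987513/42569311817) = 42569311817/57898987513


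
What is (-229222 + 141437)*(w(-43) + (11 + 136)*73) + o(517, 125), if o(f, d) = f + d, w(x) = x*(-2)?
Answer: -949569703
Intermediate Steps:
w(x) = -2*x
o(f, d) = d + f
(-229222 + 141437)*(w(-43) + (11 + 136)*73) + o(517, 125) = (-229222 + 141437)*(-2*(-43) + (11 + 136)*73) + (125 + 517) = -87785*(86 + 147*73) + 642 = -87785*(86 + 10731) + 642 = -87785*10817 + 642 = -949570345 + 642 = -949569703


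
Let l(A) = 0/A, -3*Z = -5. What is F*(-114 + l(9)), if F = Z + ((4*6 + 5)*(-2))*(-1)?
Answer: -6802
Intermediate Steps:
Z = 5/3 (Z = -⅓*(-5) = 5/3 ≈ 1.6667)
F = 179/3 (F = 5/3 + ((4*6 + 5)*(-2))*(-1) = 5/3 + ((24 + 5)*(-2))*(-1) = 5/3 + (29*(-2))*(-1) = 5/3 - 58*(-1) = 5/3 + 58 = 179/3 ≈ 59.667)
l(A) = 0
F*(-114 + l(9)) = 179*(-114 + 0)/3 = (179/3)*(-114) = -6802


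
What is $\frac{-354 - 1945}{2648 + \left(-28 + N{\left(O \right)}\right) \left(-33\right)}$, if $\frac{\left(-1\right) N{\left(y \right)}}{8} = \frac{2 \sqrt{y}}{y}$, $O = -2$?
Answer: $- \frac{2053007}{3224644} - \frac{75867 i \sqrt{2}}{1612322} \approx -0.63666 - 0.066545 i$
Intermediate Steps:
$N{\left(y \right)} = - \frac{16}{\sqrt{y}}$ ($N{\left(y \right)} = - 8 \frac{2 \sqrt{y}}{y} = - 8 \frac{2}{\sqrt{y}} = - \frac{16}{\sqrt{y}}$)
$\frac{-354 - 1945}{2648 + \left(-28 + N{\left(O \right)}\right) \left(-33\right)} = \frac{-354 - 1945}{2648 + \left(-28 - \frac{16}{i \sqrt{2}}\right) \left(-33\right)} = - \frac{2299}{2648 + \left(-28 - 16 \left(- \frac{i \sqrt{2}}{2}\right)\right) \left(-33\right)} = - \frac{2299}{2648 + \left(-28 + 8 i \sqrt{2}\right) \left(-33\right)} = - \frac{2299}{2648 + \left(924 - 264 i \sqrt{2}\right)} = - \frac{2299}{3572 - 264 i \sqrt{2}}$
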